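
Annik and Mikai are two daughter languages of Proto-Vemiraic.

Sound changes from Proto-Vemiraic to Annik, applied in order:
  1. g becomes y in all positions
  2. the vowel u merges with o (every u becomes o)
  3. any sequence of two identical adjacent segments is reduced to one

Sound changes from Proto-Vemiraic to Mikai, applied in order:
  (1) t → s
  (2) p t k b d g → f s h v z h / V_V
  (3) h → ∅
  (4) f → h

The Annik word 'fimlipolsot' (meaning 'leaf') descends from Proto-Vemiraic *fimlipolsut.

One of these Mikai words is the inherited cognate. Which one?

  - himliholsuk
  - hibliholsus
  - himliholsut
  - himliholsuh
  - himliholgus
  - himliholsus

Mikai: *fimlipolsut > fimlipolsus > fimlifolsus > himliholsus  (by unconditioned shift, intervocalic lenition, unconditioned shift)

himliholsus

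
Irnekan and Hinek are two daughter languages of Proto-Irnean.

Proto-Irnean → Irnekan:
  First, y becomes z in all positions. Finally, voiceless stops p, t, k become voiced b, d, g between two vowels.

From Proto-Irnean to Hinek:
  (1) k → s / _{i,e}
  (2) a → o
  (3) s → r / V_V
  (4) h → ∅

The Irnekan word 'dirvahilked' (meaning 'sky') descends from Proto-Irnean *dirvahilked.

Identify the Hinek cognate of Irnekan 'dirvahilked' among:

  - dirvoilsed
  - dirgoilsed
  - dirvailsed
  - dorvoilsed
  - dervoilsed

dirvoilsed

Hinek: start from *dirvahilked.
  rule 1 (palatalisation): dirvahilked → dirvahilsed
  rule 2 (vowel merger): dirvahilsed → dirvohilsed
  rule 3: no change — dirvohilsed
  rule 4 (h-loss): dirvohilsed → dirvoilsed
  ⇒ Hinek dirvoilsed
Only 'dirvoilsed' matches the regular Hinek development of *dirvahilked.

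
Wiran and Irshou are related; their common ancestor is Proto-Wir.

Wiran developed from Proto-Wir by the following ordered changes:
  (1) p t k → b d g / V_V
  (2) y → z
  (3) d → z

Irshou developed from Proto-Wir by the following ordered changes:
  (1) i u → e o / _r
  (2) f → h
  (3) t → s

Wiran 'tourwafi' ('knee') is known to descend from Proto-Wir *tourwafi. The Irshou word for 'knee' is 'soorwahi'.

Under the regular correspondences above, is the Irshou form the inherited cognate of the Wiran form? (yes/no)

yes

Derive the expected Irshou reflex of *tourwafi:
Irshou: *tourwafi > toorwafi > toorwahi > soorwahi  (by pre-rhotic lowering, unconditioned shift, unconditioned shift)
Irshou 'soorwahi' matches the regular reflex exactly, so the pair is cognate.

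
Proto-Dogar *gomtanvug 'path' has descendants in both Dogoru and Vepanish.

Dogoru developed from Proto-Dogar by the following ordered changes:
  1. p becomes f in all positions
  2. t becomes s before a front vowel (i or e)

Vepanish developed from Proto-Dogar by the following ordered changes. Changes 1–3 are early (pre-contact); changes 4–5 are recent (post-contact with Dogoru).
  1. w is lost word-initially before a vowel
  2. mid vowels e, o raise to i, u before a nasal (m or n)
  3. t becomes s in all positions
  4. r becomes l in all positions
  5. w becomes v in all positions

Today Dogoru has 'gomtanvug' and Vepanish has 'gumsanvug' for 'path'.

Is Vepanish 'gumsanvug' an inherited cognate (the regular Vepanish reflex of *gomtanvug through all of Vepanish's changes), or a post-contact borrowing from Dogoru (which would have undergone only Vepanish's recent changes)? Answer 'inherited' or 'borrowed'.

If inherited, *gomtanvug would pass through all of Vepanish's changes:
Vepanish: start from *gomtanvug.
  rule 1: no change — gomtanvug
  rule 2 (pre-nasal raising): gomtanvug → gumtanvug
  rule 3 (unconditioned shift): gumtanvug → gumsanvug
  rule 4: no change — gumsanvug
  rule 5: no change — gumsanvug
  ⇒ Vepanish gumsanvug
If borrowed from Dogoru 'gomtanvug' after the early changes, it would undergo only the recent ones:
  rule 4 (unconditioned shift): no change (gomtanvug)
  rule 5 (unconditioned shift): no change (gomtanvug)
  ⇒ as a loan: gomtanvug
Vepanish 'gumsanvug' matches the inherited outcome exactly, so it is an inherited cognate, not a loan.

inherited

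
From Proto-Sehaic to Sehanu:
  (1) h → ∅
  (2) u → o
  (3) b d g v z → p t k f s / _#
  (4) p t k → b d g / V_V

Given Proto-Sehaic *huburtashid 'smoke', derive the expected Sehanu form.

obortasit

Sehanu: start from *huburtashid.
  rule 1 (h-loss): huburtashid → uburtasid
  rule 2 (vowel merger): uburtasid → obortasid
  rule 3 (final devoicing): obortasid → obortasit
  rule 4: no change — obortasit
  ⇒ Sehanu obortasit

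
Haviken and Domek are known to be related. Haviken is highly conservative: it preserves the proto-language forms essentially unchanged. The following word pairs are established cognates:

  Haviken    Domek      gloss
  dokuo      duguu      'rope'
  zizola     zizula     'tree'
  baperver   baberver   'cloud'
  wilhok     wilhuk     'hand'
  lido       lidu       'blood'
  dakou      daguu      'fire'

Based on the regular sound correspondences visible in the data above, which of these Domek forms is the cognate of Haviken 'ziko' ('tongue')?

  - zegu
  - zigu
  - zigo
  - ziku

zigu

dakou ~ daguu — Haviken k corresponds to Domek g between vowels (before a back vowel).
lido ~ lidu — Haviken o corresponds to Domek u word-finally.
Applying these to Haviken 'ziko':
  ziko → zigo   (k→g between vowels (before a back vowel))
  zigo → zigu   (o→u word-finally)
So the Domek cognate is 'zigu'.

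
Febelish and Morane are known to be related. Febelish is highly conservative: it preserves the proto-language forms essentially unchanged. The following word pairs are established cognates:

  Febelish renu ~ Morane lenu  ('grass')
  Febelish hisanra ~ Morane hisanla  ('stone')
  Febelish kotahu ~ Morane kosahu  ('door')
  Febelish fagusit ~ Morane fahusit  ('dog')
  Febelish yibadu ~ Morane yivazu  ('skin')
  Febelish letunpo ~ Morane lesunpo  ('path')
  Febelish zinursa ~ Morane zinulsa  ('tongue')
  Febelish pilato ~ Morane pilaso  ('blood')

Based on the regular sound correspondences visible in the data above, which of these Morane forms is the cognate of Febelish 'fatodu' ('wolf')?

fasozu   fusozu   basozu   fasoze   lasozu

pilato ~ pilaso — Febelish t corresponds to Morane s between vowels (before a back vowel).
yibadu ~ yivazu — Febelish d corresponds to Morane z between vowels (before a back vowel).
Applying these to Febelish 'fatodu':
  fatodu → fasodu   (t→s between vowels (before a back vowel))
  fasodu → fasozu   (d→z between vowels (before a back vowel))
So the Morane cognate is 'fasozu'.

fasozu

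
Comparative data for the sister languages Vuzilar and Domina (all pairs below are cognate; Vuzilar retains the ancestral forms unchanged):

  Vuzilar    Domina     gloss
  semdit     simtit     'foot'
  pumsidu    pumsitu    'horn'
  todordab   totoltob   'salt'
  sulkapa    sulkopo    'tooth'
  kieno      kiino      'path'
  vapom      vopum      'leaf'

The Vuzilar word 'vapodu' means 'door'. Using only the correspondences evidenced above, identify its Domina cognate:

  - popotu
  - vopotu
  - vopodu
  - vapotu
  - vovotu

sulkapa ~ sulkopo, vapom ~ vopum — Vuzilar a corresponds to Domina o after a consonant, before a labial obstruent.
pumsidu ~ pumsitu — Vuzilar d corresponds to Domina t between vowels (before a back vowel).
Applying these to Vuzilar 'vapodu':
  vapodu → vopodu   (a→o after a consonant, before a labial obstruent)
  vopodu → vopotu   (d→t between vowels (before a back vowel))
So the Domina cognate is 'vopotu'.

vopotu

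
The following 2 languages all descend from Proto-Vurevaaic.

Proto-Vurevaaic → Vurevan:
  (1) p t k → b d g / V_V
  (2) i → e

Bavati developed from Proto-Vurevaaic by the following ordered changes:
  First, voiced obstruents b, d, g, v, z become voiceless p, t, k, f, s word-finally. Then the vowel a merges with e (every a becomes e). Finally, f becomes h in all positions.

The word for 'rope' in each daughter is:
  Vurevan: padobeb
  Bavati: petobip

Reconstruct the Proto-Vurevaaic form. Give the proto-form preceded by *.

*patobib

Position 7: Vurevan has b, Bavati has p. Taking the neighbouring segments as reconstructed: Vurevan b can only go back to *b; Bavati p could go back to *p or *b — the one source consistent with every daughter is *b.
Position 2: Vurevan has a, Bavati has e. Vurevan preserves a here (none of its changes turn any other segment into a), so the proto-segment is *a.
Position 6: Vurevan has e, Bavati has i. Bavati preserves i here (none of its changes turn any other segment into i), so the proto-segment is *i.
Continuing position by position gives *patobib; check it forward:
Vurevan: *patobib > padobib > padobeb  (by intervocalic voicing, vowel merger)
Bavati: *patobib
  patobib → patobip   [final devoicing]
  patobip → petobip   [vowel merger]
  petobip (rule 3 does not apply)
  giving Bavati petobip.
No other proto-form is consistent with every reflex, so the reconstruction is *patobib.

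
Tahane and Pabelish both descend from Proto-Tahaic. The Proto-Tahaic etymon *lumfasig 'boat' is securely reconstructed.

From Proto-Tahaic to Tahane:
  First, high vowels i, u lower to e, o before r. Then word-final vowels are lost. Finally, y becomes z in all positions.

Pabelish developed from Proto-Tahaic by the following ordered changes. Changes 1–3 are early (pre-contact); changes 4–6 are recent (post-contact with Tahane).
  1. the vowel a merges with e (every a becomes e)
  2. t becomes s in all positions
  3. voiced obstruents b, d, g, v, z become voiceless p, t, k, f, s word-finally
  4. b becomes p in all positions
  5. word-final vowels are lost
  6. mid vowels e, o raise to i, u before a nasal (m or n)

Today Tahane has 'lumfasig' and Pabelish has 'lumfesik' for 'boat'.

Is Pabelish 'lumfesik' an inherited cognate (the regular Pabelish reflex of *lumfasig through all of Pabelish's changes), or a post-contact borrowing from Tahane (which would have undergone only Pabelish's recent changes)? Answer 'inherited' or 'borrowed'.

inherited

If inherited, *lumfasig would pass through all of Pabelish's changes:
Pabelish: *lumfasig
  lumfasig → lumfesig   [vowel merger]
  lumfesig (rule 2 does not apply)
  lumfesig → lumfesik   [final devoicing]
  lumfesik (rule 4 does not apply)
  lumfesik (rule 5 does not apply)
  lumfesik (rule 6 does not apply)
  giving Pabelish lumfesik.
If borrowed from Tahane 'lumfasig' after the early changes, it would undergo only the recent ones:
  rule 4 (unconditioned shift): no change (lumfasig)
  rule 5 (apocope): no change (lumfasig)
  rule 6 (pre-nasal raising): no change (lumfasig)
  ⇒ as a loan: lumfasig
Pabelish 'lumfesik' matches the inherited outcome exactly, so it is an inherited cognate, not a loan.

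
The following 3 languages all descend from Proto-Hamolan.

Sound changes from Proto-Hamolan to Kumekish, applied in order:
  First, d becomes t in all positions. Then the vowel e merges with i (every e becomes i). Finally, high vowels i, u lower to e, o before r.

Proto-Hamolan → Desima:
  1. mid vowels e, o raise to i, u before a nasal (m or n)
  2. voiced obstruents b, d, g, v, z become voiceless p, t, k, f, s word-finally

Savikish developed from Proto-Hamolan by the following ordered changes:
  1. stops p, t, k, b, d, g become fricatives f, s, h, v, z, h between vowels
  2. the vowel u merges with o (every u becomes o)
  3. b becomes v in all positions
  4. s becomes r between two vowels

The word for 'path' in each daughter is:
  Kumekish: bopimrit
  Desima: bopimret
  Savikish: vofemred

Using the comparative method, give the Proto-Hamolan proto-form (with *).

Position 8: Kumekish has t, Desima has t, Savikish has d. Savikish preserves d here (none of its changes turn any other segment into d), so the proto-segment is *d.
Position 4: Kumekish has i, Desima has i, Savikish has e. Savikish preserves e here (none of its changes turn any other segment into e), so the proto-segment is *e.
This points to *bopemred. Verify forward in each daughter:
Kumekish: *bopemred > bopemret > bopimrit  (by unconditioned shift, vowel merger)
Desima: *bopemred
  bopemred → bopimred   [pre-nasal raising]
  bopimred → bopimret   [final devoicing]
  giving Desima bopimret.
Savikish: start from *bopemred.
  rule 1 (intervocalic lenition): bopemred → bofemred
  rule 2: no change — bofemred
  rule 3 (unconditioned shift): bofemred → vofemred
  rule 4: no change — vofemred
  ⇒ Savikish vofemred
Only *bopemred yields all of Kumekish bopimrit, Desima bopimret, Savikish vofemred.

*bopemred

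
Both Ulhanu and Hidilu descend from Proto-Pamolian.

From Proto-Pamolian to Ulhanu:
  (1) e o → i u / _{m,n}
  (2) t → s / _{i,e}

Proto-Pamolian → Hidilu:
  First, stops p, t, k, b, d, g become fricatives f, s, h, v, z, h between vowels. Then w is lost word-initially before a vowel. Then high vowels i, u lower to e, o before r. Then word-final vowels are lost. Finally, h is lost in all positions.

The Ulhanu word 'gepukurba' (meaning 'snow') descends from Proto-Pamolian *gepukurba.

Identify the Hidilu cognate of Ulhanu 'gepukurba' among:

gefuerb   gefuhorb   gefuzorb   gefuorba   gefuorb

gefuorb

Hidilu: start from *gepukurba.
  rule 1 (intervocalic lenition): gepukurba → gefuhurba
  rule 2: no change — gefuhurba
  rule 3 (pre-rhotic lowering): gefuhurba → gefuhorba
  rule 4 (apocope): gefuhorba → gefuhorb
  rule 5 (h-loss): gefuhorb → gefuorb
  ⇒ Hidilu gefuorb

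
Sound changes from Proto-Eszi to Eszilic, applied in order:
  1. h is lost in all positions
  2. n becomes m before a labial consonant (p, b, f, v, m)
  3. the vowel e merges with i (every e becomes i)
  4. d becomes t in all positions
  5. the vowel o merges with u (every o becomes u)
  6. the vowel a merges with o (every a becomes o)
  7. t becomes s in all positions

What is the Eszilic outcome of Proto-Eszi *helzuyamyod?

ilzuyomyus

Eszilic: *helzuyamyod
  helzuyamyod → elzuyamyod   [h-loss]
  elzuyamyod (rule 2 does not apply)
  elzuyamyod → ilzuyamyod   [vowel merger]
  ilzuyamyod → ilzuyamyot   [unconditioned shift]
  ilzuyamyot → ilzuyamyut   [vowel merger]
  ilzuyamyut → ilzuyomyut   [vowel merger]
  ilzuyomyut → ilzuyomyus   [unconditioned shift]
  giving Eszilic ilzuyomyus.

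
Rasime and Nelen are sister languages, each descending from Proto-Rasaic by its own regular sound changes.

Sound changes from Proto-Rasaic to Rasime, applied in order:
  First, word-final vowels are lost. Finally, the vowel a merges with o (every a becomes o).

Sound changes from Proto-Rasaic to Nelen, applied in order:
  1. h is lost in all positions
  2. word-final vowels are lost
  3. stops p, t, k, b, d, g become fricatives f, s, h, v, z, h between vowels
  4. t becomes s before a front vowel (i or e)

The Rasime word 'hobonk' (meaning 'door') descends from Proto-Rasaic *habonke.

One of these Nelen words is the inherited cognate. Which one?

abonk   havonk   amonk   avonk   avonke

Nelen: *habonke > abonke > abonk > avonk  (by h-loss, apocope, intervocalic lenition)
Among the options, 'avonk' alone shows every Nelen change applied in order.

avonk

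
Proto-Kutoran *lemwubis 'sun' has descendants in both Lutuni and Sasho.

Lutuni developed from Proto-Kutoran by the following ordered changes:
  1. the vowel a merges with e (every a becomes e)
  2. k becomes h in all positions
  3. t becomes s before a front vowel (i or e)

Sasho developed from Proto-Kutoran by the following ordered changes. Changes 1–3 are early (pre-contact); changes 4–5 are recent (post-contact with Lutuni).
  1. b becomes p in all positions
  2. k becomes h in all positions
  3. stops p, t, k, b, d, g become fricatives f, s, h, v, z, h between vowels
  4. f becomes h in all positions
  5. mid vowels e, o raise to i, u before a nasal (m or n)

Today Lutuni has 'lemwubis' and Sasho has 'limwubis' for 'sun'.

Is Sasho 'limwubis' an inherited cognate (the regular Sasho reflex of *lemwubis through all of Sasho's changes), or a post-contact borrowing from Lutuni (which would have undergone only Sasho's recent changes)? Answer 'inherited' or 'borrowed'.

borrowed

If inherited, *lemwubis would pass through all of Sasho's changes:
Sasho: start from *lemwubis.
  rule 1 (unconditioned shift): lemwubis → lemwupis
  rule 2: no change — lemwupis
  rule 3 (intervocalic lenition): lemwupis → lemwufis
  rule 4 (unconditioned shift): lemwufis → lemwuhis
  rule 5 (pre-nasal raising): lemwuhis → limwuhis
  ⇒ Sasho limwuhis
If borrowed from Lutuni 'lemwubis' after the early changes, it would undergo only the recent ones:
  rule 4 (unconditioned shift): no change (lemwubis)
  rule 5 (pre-nasal raising): lemwubis → limwubis
  ⇒ as a loan: limwubis
Sasho 'limwubis' matches the loan outcome 'limwubis', not the inherited 'limwuhis' — it skipped the early Sasho changes, so it was borrowed from Lutuni.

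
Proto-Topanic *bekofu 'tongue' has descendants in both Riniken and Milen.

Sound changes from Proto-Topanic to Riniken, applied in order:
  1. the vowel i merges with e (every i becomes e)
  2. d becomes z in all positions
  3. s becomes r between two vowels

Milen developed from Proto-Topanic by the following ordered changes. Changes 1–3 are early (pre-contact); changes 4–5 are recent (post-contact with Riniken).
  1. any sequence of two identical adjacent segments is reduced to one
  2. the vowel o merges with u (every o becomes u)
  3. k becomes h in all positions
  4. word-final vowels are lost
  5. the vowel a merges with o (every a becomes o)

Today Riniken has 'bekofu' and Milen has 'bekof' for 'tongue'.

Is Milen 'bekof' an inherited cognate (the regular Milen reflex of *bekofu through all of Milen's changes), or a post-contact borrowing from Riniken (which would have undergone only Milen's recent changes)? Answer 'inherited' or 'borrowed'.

If inherited, *bekofu would pass through all of Milen's changes:
Milen: start from *bekofu.
  rule 1: no change — bekofu
  rule 2 (vowel merger): bekofu → bekufu
  rule 3 (unconditioned shift): bekufu → behufu
  rule 4 (apocope): behufu → behuf
  rule 5: no change — behuf
  ⇒ Milen behuf
If borrowed from Riniken 'bekofu' after the early changes, it would undergo only the recent ones:
  rule 4 (apocope): bekofu → bekof
  rule 5 (vowel merger): no change (bekof)
  ⇒ as a loan: bekof
Milen 'bekof' matches the loan outcome 'bekof', not the inherited 'behuf' — it skipped the early Milen changes, so it was borrowed from Riniken.

borrowed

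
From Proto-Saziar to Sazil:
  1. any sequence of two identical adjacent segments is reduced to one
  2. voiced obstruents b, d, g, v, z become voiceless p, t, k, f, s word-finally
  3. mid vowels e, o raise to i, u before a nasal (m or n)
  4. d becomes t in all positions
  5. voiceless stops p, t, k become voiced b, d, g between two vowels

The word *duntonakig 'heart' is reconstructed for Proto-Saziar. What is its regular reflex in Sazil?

Sazil: *duntonakig > duntonakik > duntunakik > tuntunakik > tuntunagik  (by final devoicing, pre-nasal raising, unconditioned shift, intervocalic voicing)

tuntunagik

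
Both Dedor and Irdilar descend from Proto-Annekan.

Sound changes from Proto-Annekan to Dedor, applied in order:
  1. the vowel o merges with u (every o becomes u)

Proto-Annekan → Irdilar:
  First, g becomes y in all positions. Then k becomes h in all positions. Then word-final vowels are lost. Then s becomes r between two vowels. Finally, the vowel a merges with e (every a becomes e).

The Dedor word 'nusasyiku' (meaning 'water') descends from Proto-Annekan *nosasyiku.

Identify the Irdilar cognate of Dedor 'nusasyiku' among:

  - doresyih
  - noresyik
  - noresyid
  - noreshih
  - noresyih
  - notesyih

Irdilar: *nosasyiku
  nosasyiku (rule 1 does not apply)
  nosasyiku → nosasyihu   [unconditioned shift]
  nosasyihu → nosasyih   [apocope]
  nosasyih → norasyih   [rhotacism]
  norasyih → noresyih   [vowel merger]
  giving Irdilar noresyih.
Among the options, 'noresyih' alone shows every Irdilar change applied in order.

noresyih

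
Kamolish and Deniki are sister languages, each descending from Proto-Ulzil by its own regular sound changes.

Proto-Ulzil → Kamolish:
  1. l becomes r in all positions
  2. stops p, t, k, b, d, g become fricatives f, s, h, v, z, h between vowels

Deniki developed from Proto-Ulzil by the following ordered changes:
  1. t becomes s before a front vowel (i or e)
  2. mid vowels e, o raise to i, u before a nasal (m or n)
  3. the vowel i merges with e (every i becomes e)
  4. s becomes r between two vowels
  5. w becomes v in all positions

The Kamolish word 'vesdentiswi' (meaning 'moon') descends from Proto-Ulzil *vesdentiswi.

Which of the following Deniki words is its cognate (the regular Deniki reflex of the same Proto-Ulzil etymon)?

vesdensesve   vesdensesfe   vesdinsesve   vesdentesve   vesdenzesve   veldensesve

vesdensesve

Deniki: *vesdentiswi
  vesdentiswi → vesdensiswi   [palatalisation]
  vesdensiswi → vesdinsiswi   [pre-nasal raising]
  vesdinsiswi → vesdenseswe   [vowel merger]
  vesdenseswe (rule 4 does not apply)
  vesdenseswe → vesdensesve   [unconditioned shift]
  giving Deniki vesdensesve.
The other candidates each miss or misapply at least one Deniki change.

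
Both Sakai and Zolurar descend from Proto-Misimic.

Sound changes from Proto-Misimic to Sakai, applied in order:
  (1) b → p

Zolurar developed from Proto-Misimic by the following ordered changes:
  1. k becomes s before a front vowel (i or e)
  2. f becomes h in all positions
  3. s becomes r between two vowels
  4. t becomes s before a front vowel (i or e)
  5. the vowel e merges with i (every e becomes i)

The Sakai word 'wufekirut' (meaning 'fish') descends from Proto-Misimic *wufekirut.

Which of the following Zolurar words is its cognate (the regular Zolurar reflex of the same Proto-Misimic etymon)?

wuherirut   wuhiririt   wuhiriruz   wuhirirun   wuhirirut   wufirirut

Zolurar: start from *wufekirut.
  rule 1 (palatalisation): wufekirut → wufesirut
  rule 2 (unconditioned shift): wufesirut → wuhesirut
  rule 3 (rhotacism): wuhesirut → wuherirut
  rule 4: no change — wuherirut
  rule 5 (vowel merger): wuherirut → wuhirirut
  ⇒ Zolurar wuhirirut
Among the options, 'wuhirirut' alone shows every Zolurar change applied in order.

wuhirirut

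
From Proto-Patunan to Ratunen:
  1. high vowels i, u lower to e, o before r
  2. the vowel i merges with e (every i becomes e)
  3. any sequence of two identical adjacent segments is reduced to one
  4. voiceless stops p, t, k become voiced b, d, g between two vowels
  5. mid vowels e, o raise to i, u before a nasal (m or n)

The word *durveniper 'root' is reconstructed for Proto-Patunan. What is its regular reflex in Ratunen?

Ratunen: *durveniper > dorveniper > dorveneper > dorveneber > dorvineber  (by pre-rhotic lowering, vowel merger, intervocalic voicing, pre-nasal raising)

dorvineber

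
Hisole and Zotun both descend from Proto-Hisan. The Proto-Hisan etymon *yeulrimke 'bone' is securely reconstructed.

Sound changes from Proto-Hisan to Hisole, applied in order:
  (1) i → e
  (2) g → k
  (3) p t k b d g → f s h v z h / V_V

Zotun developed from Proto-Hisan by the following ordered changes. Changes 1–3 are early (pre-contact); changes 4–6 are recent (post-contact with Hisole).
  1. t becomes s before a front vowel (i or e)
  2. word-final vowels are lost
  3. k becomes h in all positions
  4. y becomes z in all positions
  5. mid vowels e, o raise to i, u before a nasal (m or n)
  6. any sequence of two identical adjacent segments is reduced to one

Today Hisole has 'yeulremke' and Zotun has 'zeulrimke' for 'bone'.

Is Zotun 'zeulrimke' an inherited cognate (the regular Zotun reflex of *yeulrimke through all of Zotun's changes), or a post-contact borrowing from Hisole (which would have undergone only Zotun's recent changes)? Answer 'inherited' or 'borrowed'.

borrowed

If inherited, *yeulrimke would pass through all of Zotun's changes:
Zotun: start from *yeulrimke.
  rule 1: no change — yeulrimke
  rule 2 (apocope): yeulrimke → yeulrimk
  rule 3 (unconditioned shift): yeulrimk → yeulrimh
  rule 4 (unconditioned shift): yeulrimh → zeulrimh
  rule 5: no change — zeulrimh
  rule 6: no change — zeulrimh
  ⇒ Zotun zeulrimh
If borrowed from Hisole 'yeulremke' after the early changes, it would undergo only the recent ones:
  rule 4 (unconditioned shift): yeulremke → zeulremke
  rule 5 (pre-nasal raising): zeulremke → zeulrimke
  rule 6 (degemination): no change (zeulrimke)
  ⇒ as a loan: zeulrimke
Zotun 'zeulrimke' matches the loan outcome 'zeulrimke', not the inherited 'zeulrimh' — it skipped the early Zotun changes, so it was borrowed from Hisole.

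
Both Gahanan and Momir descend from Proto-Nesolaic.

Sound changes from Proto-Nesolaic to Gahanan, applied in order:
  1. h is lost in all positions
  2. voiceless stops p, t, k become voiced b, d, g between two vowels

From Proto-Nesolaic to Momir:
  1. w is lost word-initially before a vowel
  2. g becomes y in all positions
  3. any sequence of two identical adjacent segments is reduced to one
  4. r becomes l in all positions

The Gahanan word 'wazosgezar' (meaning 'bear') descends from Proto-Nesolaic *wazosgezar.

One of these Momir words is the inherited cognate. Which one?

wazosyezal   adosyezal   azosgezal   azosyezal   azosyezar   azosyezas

Momir: *wazosgezar > azosgezar > azosyezar > azosyezal  (by glide loss, unconditioned shift, unconditioned shift)

azosyezal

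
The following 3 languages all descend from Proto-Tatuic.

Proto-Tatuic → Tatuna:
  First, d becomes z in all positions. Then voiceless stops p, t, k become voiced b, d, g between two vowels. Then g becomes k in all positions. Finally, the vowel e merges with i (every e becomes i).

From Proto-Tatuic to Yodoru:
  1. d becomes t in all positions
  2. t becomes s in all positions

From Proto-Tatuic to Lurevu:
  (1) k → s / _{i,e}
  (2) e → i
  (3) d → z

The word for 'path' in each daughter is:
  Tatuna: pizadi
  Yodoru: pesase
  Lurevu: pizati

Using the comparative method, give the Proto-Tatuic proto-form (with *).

Position 6: Tatuna has i, Yodoru has e, Lurevu has i. Yodoru preserves e here (none of its changes turn any other segment into e), so the proto-segment is *e.
Position 5: Tatuna has d, Yodoru has s, Lurevu has t. Lurevu preserves t here (none of its changes turn any other segment into t), so the proto-segment is *t.
Position 2: Tatuna has i, Yodoru has e, Lurevu has i. Yodoru preserves e here (none of its changes turn any other segment into e), so the proto-segment is *e.
Verify the candidate proto-form against each daughter:
Tatuna: start from *pedate.
  rule 1 (unconditioned shift): pedate → pezate
  rule 2 (intervocalic voicing): pezate → pezade
  rule 3: no change — pezade
  rule 4 (vowel merger): pezade → pizadi
  ⇒ Tatuna pizadi
Yodoru: *pedate > petate > pesase  (by unconditioned shift, unconditioned shift)
Lurevu: start from *pedate.
  rule 1: no change — pedate
  rule 2 (vowel merger): pedate → pidati
  rule 3 (unconditioned shift): pidati → pizati
  ⇒ Lurevu pizati
Only *pedate yields all of Tatuna pizadi, Yodoru pesase, Lurevu pizati.

*pedate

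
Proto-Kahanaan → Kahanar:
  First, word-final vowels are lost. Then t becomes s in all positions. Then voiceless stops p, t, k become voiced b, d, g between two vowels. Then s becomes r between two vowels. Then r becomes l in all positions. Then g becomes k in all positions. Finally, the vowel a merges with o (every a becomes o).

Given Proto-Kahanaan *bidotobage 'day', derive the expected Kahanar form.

Kahanar: start from *bidotobage.
  rule 1 (apocope): bidotobage → bidotobag
  rule 2 (unconditioned shift): bidotobag → bidosobag
  rule 3: no change — bidosobag
  rule 4 (rhotacism): bidosobag → bidorobag
  rule 5 (unconditioned shift): bidorobag → bidolobag
  rule 6 (unconditioned shift): bidolobag → bidolobak
  rule 7 (vowel merger): bidolobak → bidolobok
  ⇒ Kahanar bidolobok

bidolobok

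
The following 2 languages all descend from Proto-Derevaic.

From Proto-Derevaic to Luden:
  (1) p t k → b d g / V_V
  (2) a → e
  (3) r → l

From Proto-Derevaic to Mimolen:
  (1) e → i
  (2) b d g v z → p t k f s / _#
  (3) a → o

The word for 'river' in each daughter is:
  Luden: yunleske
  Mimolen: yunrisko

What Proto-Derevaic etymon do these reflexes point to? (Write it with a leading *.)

Position 4: Luden has l, Mimolen has r. Mimolen preserves r here (none of its changes turn any other segment into r), so the proto-segment is *r.
Position 8: Luden has e, Mimolen has o. Taking the neighbouring segments as reconstructed: Luden e could go back to *a or *e; Mimolen o could go back to *a or *o — the one source consistent with every daughter is *a.
Position 5: Luden has e, Mimolen has i. Taking the neighbouring segments as reconstructed: Luden e could go back to *a or *e; Mimolen i could go back to *e or *i — the one source consistent with every daughter is *e.
This points to *yunreska. Verify forward in each daughter:
Luden: start from *yunreska.
  rule 1: no change — yunreska
  rule 2 (vowel merger): yunreska → yunreske
  rule 3 (unconditioned shift): yunreske → yunleske
  ⇒ Luden yunleske
Mimolen: *yunreska > yunriska > yunrisko  (by vowel merger, vowel merger)
No other proto-form is consistent with every reflex, so the reconstruction is *yunreska.

*yunreska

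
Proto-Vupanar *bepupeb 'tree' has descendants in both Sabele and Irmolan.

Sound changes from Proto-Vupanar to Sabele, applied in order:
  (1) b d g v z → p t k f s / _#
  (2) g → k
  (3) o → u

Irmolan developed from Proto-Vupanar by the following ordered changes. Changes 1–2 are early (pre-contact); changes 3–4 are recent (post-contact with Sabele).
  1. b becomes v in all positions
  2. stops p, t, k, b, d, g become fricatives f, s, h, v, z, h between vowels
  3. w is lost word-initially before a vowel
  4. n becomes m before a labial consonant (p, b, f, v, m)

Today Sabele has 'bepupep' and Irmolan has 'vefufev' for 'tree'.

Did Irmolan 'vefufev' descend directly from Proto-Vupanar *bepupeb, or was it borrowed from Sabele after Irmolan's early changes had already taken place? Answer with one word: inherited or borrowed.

inherited

If inherited, *bepupeb would pass through all of Irmolan's changes:
Irmolan: *bepupeb
  bepupeb → vepupev   [unconditioned shift]
  vepupev → vefufev   [intervocalic lenition]
  vefufev (rule 3 does not apply)
  vefufev (rule 4 does not apply)
  giving Irmolan vefufev.
If borrowed from Sabele 'bepupep' after the early changes, it would undergo only the recent ones:
  rule 3 (glide loss): no change (bepupep)
  rule 4 (nasal place assimilation): no change (bepupep)
  ⇒ as a loan: bepupep
Irmolan 'vefufev' matches the inherited outcome exactly, so it is an inherited cognate, not a loan.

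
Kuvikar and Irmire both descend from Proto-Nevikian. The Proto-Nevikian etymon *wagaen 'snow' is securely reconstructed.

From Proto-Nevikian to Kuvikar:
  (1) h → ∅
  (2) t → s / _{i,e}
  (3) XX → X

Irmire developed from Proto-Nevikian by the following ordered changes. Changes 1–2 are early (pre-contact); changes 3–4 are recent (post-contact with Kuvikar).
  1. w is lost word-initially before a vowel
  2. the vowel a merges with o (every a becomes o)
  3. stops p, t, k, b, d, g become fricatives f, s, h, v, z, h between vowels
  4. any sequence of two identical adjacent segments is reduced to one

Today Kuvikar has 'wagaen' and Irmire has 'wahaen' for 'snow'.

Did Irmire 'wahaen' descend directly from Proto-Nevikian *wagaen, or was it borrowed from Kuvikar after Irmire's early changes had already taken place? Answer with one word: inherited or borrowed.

If inherited, *wagaen would pass through all of Irmire's changes:
Irmire: start from *wagaen.
  rule 1 (glide loss): wagaen → agaen
  rule 2 (vowel merger): agaen → ogoen
  rule 3 (intervocalic lenition): ogoen → ohoen
  rule 4: no change — ohoen
  ⇒ Irmire ohoen
If borrowed from Kuvikar 'wagaen' after the early changes, it would undergo only the recent ones:
  rule 3 (intervocalic lenition): wagaen → wahaen
  rule 4 (degemination): no change (wahaen)
  ⇒ as a loan: wahaen
Irmire 'wahaen' matches the loan outcome 'wahaen', not the inherited 'ohoen' — it skipped the early Irmire changes, so it was borrowed from Kuvikar.

borrowed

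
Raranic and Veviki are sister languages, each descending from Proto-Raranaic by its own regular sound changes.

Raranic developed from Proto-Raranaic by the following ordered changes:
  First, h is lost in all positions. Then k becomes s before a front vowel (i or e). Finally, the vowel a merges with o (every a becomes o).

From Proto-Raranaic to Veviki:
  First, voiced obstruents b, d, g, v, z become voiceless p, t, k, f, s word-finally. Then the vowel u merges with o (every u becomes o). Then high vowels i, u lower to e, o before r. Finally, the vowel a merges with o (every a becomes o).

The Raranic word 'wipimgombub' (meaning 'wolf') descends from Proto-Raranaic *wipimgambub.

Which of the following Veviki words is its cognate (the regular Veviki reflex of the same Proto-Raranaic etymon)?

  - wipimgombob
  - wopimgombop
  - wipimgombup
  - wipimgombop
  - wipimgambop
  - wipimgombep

Veviki: start from *wipimgambub.
  rule 1 (final devoicing): wipimgambub → wipimgambup
  rule 2 (vowel merger): wipimgambup → wipimgambop
  rule 3: no change — wipimgambop
  rule 4 (vowel merger): wipimgambop → wipimgombop
  ⇒ Veviki wipimgombop
The other candidates each miss or misapply at least one Veviki change.

wipimgombop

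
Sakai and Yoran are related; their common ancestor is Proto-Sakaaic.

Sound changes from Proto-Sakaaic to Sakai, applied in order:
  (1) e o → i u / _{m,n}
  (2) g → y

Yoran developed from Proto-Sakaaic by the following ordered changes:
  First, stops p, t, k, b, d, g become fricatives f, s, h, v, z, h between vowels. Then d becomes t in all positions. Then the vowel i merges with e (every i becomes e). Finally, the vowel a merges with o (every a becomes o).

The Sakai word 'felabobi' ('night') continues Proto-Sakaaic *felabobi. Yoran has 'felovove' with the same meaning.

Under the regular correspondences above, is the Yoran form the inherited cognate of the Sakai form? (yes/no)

yes

Derive the expected Yoran reflex of *felabobi:
Yoran: *felabobi
  felabobi → felavovi   [intervocalic lenition]
  felavovi (rule 2 does not apply)
  felavovi → felavove   [vowel merger]
  felavove → felovove   [vowel merger]
  giving Yoran felovove.
Yoran 'felovove' matches the regular reflex exactly, so the pair is cognate.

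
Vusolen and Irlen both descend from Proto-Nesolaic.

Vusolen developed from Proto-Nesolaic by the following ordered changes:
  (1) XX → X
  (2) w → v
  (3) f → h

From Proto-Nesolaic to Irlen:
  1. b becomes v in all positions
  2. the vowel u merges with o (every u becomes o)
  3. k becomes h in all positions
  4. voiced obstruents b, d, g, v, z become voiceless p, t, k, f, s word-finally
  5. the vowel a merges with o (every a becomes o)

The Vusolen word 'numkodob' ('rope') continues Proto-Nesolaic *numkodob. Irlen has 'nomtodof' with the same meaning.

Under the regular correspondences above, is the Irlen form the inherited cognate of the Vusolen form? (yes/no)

Derive the expected Irlen reflex of *numkodob:
Irlen: *numkodob > numkodov > nomkodov > nomhodov > nomhodof  (by unconditioned shift, vowel merger, unconditioned shift, final devoicing)
The regular Irlen reflex would be 'nomhodof', but the attested form is 'nomtodof'. The correspondence is irregular, so they are not cognates (the Irlen form has a different source).

no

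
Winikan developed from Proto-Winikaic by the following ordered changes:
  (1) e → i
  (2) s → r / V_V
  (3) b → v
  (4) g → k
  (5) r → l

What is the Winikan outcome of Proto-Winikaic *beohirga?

Winikan: *beohirga > biohirga > viohirga > viohirka > viohilka  (by vowel merger, unconditioned shift, unconditioned shift, unconditioned shift)

viohilka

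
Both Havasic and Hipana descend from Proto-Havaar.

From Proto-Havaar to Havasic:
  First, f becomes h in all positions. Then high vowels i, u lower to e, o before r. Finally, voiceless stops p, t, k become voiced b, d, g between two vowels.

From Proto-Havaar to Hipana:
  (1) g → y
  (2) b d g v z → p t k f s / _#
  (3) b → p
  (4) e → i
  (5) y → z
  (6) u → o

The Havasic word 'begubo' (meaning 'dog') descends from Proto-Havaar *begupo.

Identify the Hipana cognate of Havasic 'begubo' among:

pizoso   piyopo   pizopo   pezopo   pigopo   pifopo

pizopo

Hipana: *begupo > beyupo > peyupo > piyupo > pizupo > pizopo  (by unconditioned shift, unconditioned shift, vowel merger, unconditioned shift, vowel merger)
Among the options, 'pizopo' alone shows every Hipana change applied in order.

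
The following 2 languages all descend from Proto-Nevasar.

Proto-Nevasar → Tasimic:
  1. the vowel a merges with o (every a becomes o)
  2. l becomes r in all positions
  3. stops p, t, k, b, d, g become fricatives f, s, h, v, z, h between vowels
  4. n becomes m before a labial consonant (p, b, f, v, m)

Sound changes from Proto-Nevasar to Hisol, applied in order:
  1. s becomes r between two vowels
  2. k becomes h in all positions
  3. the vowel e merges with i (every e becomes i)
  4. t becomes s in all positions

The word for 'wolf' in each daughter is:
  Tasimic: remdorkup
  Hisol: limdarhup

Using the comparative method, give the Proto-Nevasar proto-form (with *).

*lemdarkup

Position 2: Tasimic has e, Hisol has i. Tasimic preserves e here (none of its changes turn any other segment into e), so the proto-segment is *e.
Position 7: Tasimic has k, Hisol has h. Tasimic preserves k here (none of its changes turn any other segment into k), so the proto-segment is *k.
This points to *lemdarkup. Verify forward in each daughter:
Tasimic: start from *lemdarkup.
  rule 1 (vowel merger): lemdarkup → lemdorkup
  rule 2 (unconditioned shift): lemdorkup → remdorkup
  rule 3: no change — remdorkup
  rule 4: no change — remdorkup
  ⇒ Tasimic remdorkup
Hisol: *lemdarkup > lemdarhup > limdarhup  (by unconditioned shift, vowel merger)
*lemdarkup is the unique common source.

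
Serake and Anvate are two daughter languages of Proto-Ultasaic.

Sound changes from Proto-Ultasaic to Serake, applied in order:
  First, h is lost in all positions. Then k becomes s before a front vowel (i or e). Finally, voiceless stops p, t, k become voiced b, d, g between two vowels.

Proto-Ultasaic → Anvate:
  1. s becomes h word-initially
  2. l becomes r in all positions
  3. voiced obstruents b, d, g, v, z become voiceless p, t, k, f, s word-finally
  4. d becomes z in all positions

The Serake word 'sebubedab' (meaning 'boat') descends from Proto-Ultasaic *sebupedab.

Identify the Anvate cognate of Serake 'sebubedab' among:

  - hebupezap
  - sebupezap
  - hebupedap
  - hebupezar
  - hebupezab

hebupezap

Anvate: *sebupedab
  sebupedab → hebupedab   [debuccalisation]
  hebupedab (rule 2 does not apply)
  hebupedab → hebupedap   [final devoicing]
  hebupedap → hebupezap   [unconditioned shift]
  giving Anvate hebupezap.
Only 'hebupezap' matches the regular Anvate development of *sebupedab.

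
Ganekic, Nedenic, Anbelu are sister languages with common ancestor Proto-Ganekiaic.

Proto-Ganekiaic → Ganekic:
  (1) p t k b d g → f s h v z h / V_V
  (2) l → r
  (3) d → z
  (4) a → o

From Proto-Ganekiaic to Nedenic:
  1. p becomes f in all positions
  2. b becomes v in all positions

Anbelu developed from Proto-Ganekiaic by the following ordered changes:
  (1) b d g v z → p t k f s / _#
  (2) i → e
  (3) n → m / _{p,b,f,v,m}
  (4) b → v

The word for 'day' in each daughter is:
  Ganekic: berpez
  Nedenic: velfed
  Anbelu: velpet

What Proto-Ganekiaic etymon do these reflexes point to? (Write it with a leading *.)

Position 3: Ganekic has r, Nedenic has l, Anbelu has l. Nedenic preserves l here (none of its changes turn any other segment into l), so the proto-segment is *l.
Position 4: Ganekic has p, Nedenic has f, Anbelu has p. Ganekic preserves p here (none of its changes turn any other segment into p), so the proto-segment is *p.
Continuing position by position gives *belped; check it forward:
Ganekic: *belped > berped > berpez  (by unconditioned shift, unconditioned shift)
Nedenic: *belped
  belped → belfed   [unconditioned shift]
  belfed → velfed   [unconditioned shift]
  giving Nedenic velfed.
Anbelu: *belped
  belped → belpet   [final devoicing]
  belpet (rule 2 does not apply)
  belpet (rule 3 does not apply)
  belpet → velpet   [unconditioned shift]
  giving Anbelu velpet.
No other proto-form is consistent with every reflex, so the reconstruction is *belped.

*belped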